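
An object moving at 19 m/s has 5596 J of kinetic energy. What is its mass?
m = 2·KE/v² = 2·5596/(19)² = 31.0 kg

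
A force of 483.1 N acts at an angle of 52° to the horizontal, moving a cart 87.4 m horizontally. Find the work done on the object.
W = F·d·cosθ = (483.1)(87.4)cos(52°) = 26000 J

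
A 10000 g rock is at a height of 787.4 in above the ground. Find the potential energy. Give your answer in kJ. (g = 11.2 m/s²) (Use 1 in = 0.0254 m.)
Convert to SI: m = 10.0 kg, h = 20.0 m
PE = mgh = (10.0)(11.2)(20.0) = 2240.0 J = 2.24 kJ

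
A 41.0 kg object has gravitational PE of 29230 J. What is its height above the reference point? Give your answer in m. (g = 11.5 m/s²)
h = PE/(mg) = 29230.0/(41.0·11.5) = 61.99 m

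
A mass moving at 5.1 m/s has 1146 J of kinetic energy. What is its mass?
m = 2·KE/v² = 2·1146/(5.1)² = 88.12 kg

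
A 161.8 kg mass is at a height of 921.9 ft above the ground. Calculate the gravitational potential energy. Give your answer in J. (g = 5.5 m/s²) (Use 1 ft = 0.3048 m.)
Convert to SI: m = 161.8 kg, h = 280.995 m
PE = mgh = (161.8)(5.5)(280.995) = 250100 J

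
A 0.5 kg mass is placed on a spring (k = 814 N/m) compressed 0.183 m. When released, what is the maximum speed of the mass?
½kx² = ½mv² ⇒ v = x√(k/m) = (0.183)√(814/0.5) = 7.384 m/s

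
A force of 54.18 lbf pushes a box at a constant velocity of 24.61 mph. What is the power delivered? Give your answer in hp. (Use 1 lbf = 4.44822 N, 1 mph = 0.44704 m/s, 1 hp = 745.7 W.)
Convert to SI: F = 241.005 N, v = 11.0017 m/s
P = Fv = (241.005)(11.0017) = 2651.45 W = 3.556 hp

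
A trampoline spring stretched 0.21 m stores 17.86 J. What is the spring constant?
k = 2·PE/x² = 2·17.86/(0.21)² = 810.0 N/m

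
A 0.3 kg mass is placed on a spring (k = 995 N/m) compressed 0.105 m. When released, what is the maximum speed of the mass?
½kx² = ½mv² ⇒ v = x√(k/m) = (0.105)√(995/0.3) = 6.047 m/s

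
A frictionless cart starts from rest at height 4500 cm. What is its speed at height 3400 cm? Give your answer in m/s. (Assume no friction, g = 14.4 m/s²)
Convert to SI: h₁−h₂ = 11.0 m
mgh₁ = mgh₂ + ½mv² ⇒ v = √(2g(h₁−h₂)) = √(2·14.4·11.0) = 17.8 m/s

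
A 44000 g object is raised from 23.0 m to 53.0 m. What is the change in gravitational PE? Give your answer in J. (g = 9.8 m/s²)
Convert to SI: m = 44.0 kg, Δh = 30.0 m
ΔPE = mgΔh = (44.0)(9.8)(30.0) = 12940 J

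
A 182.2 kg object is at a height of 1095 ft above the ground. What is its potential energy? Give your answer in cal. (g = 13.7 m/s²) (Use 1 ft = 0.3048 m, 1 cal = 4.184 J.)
Convert to SI: m = 182.2 kg, h = 333.756 m
PE = mgh = (182.2)(13.7)(333.756) = 833102 J = 199100 cal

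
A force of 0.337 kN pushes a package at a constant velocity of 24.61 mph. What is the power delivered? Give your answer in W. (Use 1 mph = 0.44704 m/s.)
Convert to SI: F = 337.0 N, v = 11.0017 m/s
P = Fv = (337.0)(11.0017) = 3708 W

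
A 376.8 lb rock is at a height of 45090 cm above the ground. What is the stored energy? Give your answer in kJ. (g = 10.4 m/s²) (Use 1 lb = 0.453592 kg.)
Convert to SI: m = 170.913 kg, h = 450.9 m
PE = mgh = (170.913)(10.4)(450.9) = 801475 J = 801.5 kJ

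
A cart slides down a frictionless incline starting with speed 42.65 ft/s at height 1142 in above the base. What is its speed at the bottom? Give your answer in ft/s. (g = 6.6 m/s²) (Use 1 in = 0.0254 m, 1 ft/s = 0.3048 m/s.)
Convert to SI: v₀ = 12.9997 m/s, h = 29.0068 m
½mv₀² + mgh = ½mv² ⇒ v = √(v₀² + 2gh) = √(12.9997² + 2·6.6·29.0068) = 23.4922 m/s = 77.07 ft/s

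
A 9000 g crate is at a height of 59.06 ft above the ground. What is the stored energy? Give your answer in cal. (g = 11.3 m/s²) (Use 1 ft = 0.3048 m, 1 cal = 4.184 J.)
Convert to SI: m = 9.0 kg, h = 18.0015 m
PE = mgh = (9.0)(11.3)(18.0015) = 1830.75 J = 437.6 cal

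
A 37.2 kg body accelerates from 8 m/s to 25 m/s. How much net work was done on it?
W = ΔKE = ½m(v₂² − v₁²) = ½(37.2)(25² − 8²) = 10434.6 J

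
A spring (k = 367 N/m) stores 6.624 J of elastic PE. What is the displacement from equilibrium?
x = √(2·PE/k) = √(2·6.624/367) = 0.19 m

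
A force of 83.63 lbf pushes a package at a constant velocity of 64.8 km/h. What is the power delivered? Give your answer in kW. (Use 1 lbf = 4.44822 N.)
Convert to SI: F = 372.005 N, v = 18.0 m/s
P = Fv = (372.005)(18.0) = 6696.08 W = 6.696 kW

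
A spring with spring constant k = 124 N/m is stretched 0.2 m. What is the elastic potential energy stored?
PE = ½kx² = ½(124)(0.2)² = 2.48 J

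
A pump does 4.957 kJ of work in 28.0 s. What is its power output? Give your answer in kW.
Convert to SI: W = 4957.0 J, t = 28.0 s
P = W/t = 4957.0/28.0 = 177.036 W = 0.177 kW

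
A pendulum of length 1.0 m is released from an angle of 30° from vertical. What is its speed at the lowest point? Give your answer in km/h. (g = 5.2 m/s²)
h = L(1 − cosθ) = 1.0(1 − cos30°) = 0.133975 m
v = √(2gh) = √(2·5.2·0.133975) = 1.1804 m/s = 4.249 km/h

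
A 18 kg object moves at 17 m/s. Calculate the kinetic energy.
KE = ½mv² = ½(18)(17)² = 2601.0 J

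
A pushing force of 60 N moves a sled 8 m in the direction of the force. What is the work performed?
W = F·d = (60)(8) = 480.0 J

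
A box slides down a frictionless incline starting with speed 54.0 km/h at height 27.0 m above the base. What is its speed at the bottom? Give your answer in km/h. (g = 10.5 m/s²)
Convert to SI: v₀ = 15.0 m/s, h = 27.0 m
½mv₀² + mgh = ½mv² ⇒ v = √(v₀² + 2gh) = √(15.0² + 2·10.5·27.0) = 28.1425 m/s = 101.3 km/h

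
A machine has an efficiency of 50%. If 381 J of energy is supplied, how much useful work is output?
W_out = η·W_in = 0.5·381 = 190.5 J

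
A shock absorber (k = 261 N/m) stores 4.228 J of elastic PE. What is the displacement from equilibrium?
x = √(2·PE/k) = √(2·4.228/261) = 0.18 m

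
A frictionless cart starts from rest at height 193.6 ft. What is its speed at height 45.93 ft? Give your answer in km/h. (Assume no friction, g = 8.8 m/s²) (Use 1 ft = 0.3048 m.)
Convert to SI: h₁−h₂ = 45.0098 m
mgh₁ = mgh₂ + ½mv² ⇒ v = √(2g(h₁−h₂)) = √(2·8.8·45.0098) = 28.1456 m/s = 101.3 km/h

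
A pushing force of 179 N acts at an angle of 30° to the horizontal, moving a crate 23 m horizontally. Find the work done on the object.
W = F·d·cosθ = (179)(23)cos(30°) = 3565 J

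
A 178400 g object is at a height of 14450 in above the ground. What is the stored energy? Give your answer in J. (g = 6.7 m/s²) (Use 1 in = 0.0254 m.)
Convert to SI: m = 178.4 kg, h = 367.03 m
PE = mgh = (178.4)(6.7)(367.03) = 438700 J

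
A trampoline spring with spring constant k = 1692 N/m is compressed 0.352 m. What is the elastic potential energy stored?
PE = ½kx² = ½(1692)(0.352)² = 104.8 J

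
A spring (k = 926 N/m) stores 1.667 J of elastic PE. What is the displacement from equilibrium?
x = √(2·PE/k) = √(2·1.667/926) = 0.06 m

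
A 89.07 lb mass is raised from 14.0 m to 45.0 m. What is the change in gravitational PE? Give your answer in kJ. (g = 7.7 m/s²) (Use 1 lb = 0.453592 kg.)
Convert to SI: m = 40.4014 kg, Δh = 31.0 m
ΔPE = mgΔh = (40.4014)(7.7)(31.0) = 9643.82 J = 9.644 kJ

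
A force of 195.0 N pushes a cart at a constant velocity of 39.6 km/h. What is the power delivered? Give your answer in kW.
Convert to SI: F = 195.0 N, v = 11.0 m/s
P = Fv = (195.0)(11.0) = 2145.0 W = 2.145 kW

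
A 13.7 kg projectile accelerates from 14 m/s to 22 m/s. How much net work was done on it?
W = ΔKE = ½m(v₂² − v₁²) = ½(13.7)(22² − 14²) = 1972.8 J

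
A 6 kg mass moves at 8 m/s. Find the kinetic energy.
KE = ½mv² = ½(6)(8)² = 192.0 J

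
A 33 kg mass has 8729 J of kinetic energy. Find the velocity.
v = √(2·KE/m) = √(2·8729/33) = 23.0 m/s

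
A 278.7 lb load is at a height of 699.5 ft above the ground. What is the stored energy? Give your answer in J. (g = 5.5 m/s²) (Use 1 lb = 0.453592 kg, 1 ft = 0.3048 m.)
Convert to SI: m = 126.416 kg, h = 213.208 m
PE = mgh = (126.416)(5.5)(213.208) = 148200 J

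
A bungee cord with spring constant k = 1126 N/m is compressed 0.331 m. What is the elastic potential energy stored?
PE = ½kx² = ½(1126)(0.331)² = 61.68 J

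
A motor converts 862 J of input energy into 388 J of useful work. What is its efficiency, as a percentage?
η = W_out/W_in = 388/862 = 45.01%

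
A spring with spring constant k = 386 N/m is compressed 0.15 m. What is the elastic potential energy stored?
PE = ½kx² = ½(386)(0.15)² = 4.343 J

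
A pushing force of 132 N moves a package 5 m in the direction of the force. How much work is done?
W = F·d = (132)(5) = 660.0 J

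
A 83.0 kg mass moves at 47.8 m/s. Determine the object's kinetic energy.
KE = ½mv² = ½(83.0)(47.8)² = 94820 J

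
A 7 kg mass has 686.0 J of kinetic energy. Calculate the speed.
v = √(2·KE/m) = √(2·686.0/7) = 14.0 m/s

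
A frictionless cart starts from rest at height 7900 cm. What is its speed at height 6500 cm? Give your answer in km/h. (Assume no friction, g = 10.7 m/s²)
Convert to SI: h₁−h₂ = 14.0 m
mgh₁ = mgh₂ + ½mv² ⇒ v = √(2g(h₁−h₂)) = √(2·10.7·14.0) = 17.309 m/s = 62.31 km/h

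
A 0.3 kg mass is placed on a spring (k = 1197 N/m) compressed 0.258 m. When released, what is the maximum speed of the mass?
½kx² = ½mv² ⇒ v = x√(k/m) = (0.258)√(1197/0.3) = 16.3 m/s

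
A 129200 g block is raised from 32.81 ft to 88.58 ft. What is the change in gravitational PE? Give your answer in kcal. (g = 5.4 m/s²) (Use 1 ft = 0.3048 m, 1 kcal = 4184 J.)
Convert to SI: m = 129.2 kg, Δh = 16.9987 m
ΔPE = mgΔh = (129.2)(5.4)(16.9987) = 11859.7 J = 2.835 kcal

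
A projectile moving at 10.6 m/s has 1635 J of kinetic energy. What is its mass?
m = 2·KE/v² = 2·1635/(10.6)² = 29.1 kg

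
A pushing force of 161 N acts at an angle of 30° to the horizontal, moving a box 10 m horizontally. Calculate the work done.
W = F·d·cosθ = (161)(10)cos(30°) = 1394 J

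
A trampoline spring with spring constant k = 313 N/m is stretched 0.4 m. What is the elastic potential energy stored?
PE = ½kx² = ½(313)(0.4)² = 25.04 J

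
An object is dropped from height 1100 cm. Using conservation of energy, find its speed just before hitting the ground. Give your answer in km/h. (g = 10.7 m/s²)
Convert to SI: h = 11.0 m
mgh = ½mv² ⇒ v = √(2gh) = √(2·10.7·11.0) = 15.3428 m/s = 55.23 km/h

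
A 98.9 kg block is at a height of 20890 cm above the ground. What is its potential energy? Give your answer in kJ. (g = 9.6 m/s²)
Convert to SI: m = 98.9 kg, h = 208.9 m
PE = mgh = (98.9)(9.6)(208.9) = 198338 J = 198.3 kJ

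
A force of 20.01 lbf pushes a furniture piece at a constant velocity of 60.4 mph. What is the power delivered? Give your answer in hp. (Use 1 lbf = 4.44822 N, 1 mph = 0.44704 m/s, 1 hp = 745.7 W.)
Convert to SI: F = 89.0089 N, v = 27.0012 m/s
P = Fv = (89.0089)(27.0012) = 2403.35 W = 3.223 hp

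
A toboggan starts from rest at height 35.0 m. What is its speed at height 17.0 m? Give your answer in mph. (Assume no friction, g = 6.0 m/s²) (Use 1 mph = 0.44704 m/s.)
mgh₁ = mgh₂ + ½mv² ⇒ v = √(2g(h₁−h₂)) = √(2·6.0·18.0) = 14.6969 m/s = 32.88 mph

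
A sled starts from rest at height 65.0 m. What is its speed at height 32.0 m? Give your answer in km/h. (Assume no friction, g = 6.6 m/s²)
mgh₁ = mgh₂ + ½mv² ⇒ v = √(2g(h₁−h₂)) = √(2·6.6·33.0) = 20.871 m/s = 75.14 km/h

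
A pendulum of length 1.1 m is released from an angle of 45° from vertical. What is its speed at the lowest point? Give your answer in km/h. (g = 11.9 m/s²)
h = L(1 − cosθ) = 1.1(1 − cos45°) = 0.322183 m
v = √(2gh) = √(2·11.9·0.322183) = 2.76911 m/s = 9.969 km/h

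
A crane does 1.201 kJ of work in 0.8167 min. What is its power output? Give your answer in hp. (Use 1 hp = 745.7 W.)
Convert to SI: W = 1201.0 J, t = 49.002 s
P = W/t = 1201.0/49.002 = 24.5092 W = 0.03287 hp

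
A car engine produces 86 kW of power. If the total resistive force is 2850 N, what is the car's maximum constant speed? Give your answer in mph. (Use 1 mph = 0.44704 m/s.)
P = Fv ⇒ v = P/F = 86000 W/2850.0 N = 30.1754 m/s = 67.5 mph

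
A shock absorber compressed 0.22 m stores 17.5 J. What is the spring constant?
k = 2·PE/x² = 2·17.5/(0.22)² = 723.1 N/m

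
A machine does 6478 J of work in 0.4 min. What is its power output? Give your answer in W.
Convert to SI: W = 6478.0 J, t = 24.0 s
P = W/t = 6478.0/24.0 = 269.9 W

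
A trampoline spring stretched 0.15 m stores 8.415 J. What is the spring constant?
k = 2·PE/x² = 2·8.415/(0.15)² = 748.0 N/m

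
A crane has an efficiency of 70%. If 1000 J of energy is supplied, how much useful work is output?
W_out = η·W_in = 0.7·1000 = 700.0 J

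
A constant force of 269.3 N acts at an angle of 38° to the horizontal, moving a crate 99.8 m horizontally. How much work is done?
W = F·d·cosθ = (269.3)(99.8)cos(38°) = 21180 J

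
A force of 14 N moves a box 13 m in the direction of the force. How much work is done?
W = F·d = (14)(13) = 182.0 J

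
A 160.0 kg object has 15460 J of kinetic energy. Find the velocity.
v = √(2·KE/m) = √(2·15460/160.0) = 13.9 m/s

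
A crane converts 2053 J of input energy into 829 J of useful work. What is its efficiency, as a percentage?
η = W_out/W_in = 829/2053 = 40.38%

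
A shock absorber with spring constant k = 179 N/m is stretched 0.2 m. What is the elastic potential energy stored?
PE = ½kx² = ½(179)(0.2)² = 3.58 J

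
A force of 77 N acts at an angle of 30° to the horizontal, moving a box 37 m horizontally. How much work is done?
W = F·d·cosθ = (77)(37)cos(30°) = 2467 J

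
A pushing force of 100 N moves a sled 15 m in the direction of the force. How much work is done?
W = F·d = (100)(15) = 1500 J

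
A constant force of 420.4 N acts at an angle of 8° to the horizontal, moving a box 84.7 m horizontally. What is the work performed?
W = F·d·cosθ = (420.4)(84.7)cos(8°) = 35260 J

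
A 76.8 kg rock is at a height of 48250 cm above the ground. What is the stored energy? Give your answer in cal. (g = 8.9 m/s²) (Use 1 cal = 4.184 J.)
Convert to SI: m = 76.8 kg, h = 482.5 m
PE = mgh = (76.8)(8.9)(482.5) = 329798 J = 78820 cal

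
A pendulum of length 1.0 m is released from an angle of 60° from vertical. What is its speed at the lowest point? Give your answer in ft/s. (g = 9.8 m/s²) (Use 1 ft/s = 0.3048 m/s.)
h = L(1 − cosθ) = 1.0(1 − cos60°) = 0.5 m
v = √(2gh) = √(2·9.8·0.5) = 3.1305 m/s = 10.27 ft/s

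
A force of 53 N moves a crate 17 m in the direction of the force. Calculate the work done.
W = F·d = (53)(17) = 901.0 J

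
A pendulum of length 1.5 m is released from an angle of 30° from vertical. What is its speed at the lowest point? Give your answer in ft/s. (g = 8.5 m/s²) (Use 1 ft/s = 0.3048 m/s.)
h = L(1 − cosθ) = 1.5(1 − cos30°) = 0.200962 m
v = √(2gh) = √(2·8.5·0.200962) = 1.84834 m/s = 6.064 ft/s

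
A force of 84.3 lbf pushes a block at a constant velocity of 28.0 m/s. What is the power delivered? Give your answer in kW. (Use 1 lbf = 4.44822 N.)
Convert to SI: F = 374.985 N, v = 28.0 m/s
P = Fv = (374.985)(28.0) = 10499.6 W = 10.5 kW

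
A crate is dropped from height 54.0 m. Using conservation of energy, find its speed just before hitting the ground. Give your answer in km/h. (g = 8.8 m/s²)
mgh = ½mv² ⇒ v = √(2gh) = √(2·8.8·54.0) = 30.8286 m/s = 111.0 km/h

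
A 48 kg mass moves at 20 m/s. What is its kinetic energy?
KE = ½mv² = ½(48)(20)² = 9600.0 J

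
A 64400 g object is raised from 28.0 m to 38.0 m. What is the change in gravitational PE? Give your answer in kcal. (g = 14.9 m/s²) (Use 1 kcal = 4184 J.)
Convert to SI: m = 64.4 kg, Δh = 10.0 m
ΔPE = mgΔh = (64.4)(14.9)(10.0) = 9595.6 J = 2.293 kcal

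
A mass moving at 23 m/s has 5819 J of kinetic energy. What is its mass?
m = 2·KE/v² = 2·5819/(23)² = 22.0 kg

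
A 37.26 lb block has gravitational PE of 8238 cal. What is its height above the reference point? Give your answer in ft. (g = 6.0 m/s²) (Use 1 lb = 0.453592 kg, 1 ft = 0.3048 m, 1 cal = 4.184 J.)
Convert to SI: m = 16.9008 kg, PE = 34467.8 J
h = PE/(mg) = 34467.8/(16.9008·6.0) = 339.902 m = 1115 ft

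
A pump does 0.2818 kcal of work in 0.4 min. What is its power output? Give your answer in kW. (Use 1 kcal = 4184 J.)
Convert to SI: W = 1179.05 J, t = 24.0 s
P = W/t = 1179.05/24.0 = 49.1271 W = 0.04913 kW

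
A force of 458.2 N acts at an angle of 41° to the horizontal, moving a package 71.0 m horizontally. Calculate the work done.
W = F·d·cosθ = (458.2)(71.0)cos(41°) = 24550 J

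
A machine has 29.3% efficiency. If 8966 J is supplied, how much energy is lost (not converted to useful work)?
W_lost = W_in(1 − η) = 8966·(1 − 0.293) = 6339 J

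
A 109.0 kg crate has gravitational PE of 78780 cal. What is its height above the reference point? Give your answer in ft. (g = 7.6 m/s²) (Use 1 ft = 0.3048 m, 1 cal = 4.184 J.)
Convert to SI: m = 109.0 kg, PE = 329616 J
h = PE/(mg) = 329616/(109.0·7.6) = 397.894 m = 1305 ft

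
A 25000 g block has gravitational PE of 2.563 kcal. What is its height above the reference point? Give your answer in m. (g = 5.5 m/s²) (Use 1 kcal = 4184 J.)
Convert to SI: m = 25.0 kg, PE = 10723.6 J
h = PE/(mg) = 10723.6/(25.0·5.5) = 77.99 m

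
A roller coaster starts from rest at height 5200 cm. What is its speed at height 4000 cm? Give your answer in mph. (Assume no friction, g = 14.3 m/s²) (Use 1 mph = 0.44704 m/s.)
Convert to SI: h₁−h₂ = 12.0 m
mgh₁ = mgh₂ + ½mv² ⇒ v = √(2g(h₁−h₂)) = √(2·14.3·12.0) = 18.5257 m/s = 41.44 mph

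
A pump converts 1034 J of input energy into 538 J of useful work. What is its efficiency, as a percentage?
η = W_out/W_in = 538/1034 = 52.03%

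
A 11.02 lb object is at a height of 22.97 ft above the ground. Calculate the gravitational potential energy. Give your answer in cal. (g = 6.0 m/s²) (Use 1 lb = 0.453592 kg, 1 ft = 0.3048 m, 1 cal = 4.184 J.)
Convert to SI: m = 4.99858 kg, h = 7.00126 m
PE = mgh = (4.99858)(6.0)(7.00126) = 209.978 J = 50.19 cal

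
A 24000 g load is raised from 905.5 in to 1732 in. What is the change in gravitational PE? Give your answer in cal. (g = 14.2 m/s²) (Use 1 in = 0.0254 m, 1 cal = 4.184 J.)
Convert to SI: m = 24.0 kg, Δh = 20.9931 m
ΔPE = mgΔh = (24.0)(14.2)(20.9931) = 7154.45 J = 1710 cal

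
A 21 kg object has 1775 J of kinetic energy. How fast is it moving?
v = √(2·KE/m) = √(2·1775/21) = 13.0 m/s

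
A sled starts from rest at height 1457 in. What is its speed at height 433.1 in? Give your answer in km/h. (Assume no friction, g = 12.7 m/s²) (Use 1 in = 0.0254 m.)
Convert to SI: h₁−h₂ = 26.0071 m
mgh₁ = mgh₂ + ½mv² ⇒ v = √(2g(h₁−h₂)) = √(2·12.7·26.0071) = 25.7017 m/s = 92.53 km/h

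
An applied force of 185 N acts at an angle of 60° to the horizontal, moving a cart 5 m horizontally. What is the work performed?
W = F·d·cosθ = (185)(5)cos(60°) = 462.5 J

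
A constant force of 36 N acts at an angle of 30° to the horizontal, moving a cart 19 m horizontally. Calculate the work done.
W = F·d·cosθ = (36)(19)cos(30°) = 592.4 J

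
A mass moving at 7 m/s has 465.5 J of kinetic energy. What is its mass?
m = 2·KE/v² = 2·465.5/(7)² = 19.0 kg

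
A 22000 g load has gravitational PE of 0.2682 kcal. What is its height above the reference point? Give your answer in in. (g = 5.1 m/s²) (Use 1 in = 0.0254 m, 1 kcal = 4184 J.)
Convert to SI: m = 22.0 kg, PE = 1122.15 J
h = PE/(mg) = 1122.15/(22.0·5.1) = 10.0013 m = 393.8 in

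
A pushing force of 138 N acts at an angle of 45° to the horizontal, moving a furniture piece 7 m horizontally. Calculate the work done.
W = F·d·cosθ = (138)(7)cos(45°) = 683.1 J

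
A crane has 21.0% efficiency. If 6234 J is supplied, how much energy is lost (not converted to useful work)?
W_lost = W_in(1 − η) = 6234·(1 − 0.21) = 4925 J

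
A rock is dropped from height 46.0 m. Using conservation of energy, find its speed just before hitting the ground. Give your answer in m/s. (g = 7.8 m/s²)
mgh = ½mv² ⇒ v = √(2gh) = √(2·7.8·46.0) = 26.79 m/s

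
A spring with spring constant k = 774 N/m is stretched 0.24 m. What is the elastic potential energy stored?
PE = ½kx² = ½(774)(0.24)² = 22.29 J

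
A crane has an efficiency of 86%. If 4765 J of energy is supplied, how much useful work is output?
W_out = η·W_in = 0.86·4765 = 4097.9 J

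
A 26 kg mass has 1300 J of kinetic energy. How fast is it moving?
v = √(2·KE/m) = √(2·1300/26) = 10.0 m/s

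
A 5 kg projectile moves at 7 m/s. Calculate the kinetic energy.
KE = ½mv² = ½(5)(7)² = 122.5 J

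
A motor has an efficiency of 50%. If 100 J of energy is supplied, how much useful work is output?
W_out = η·W_in = 0.5·100 = 50.0 J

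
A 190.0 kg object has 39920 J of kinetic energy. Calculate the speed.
v = √(2·KE/m) = √(2·39920/190.0) = 20.5 m/s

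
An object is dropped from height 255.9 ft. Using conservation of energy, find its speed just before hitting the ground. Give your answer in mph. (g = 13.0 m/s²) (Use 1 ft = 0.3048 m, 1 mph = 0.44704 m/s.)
Convert to SI: h = 77.9983 m
mgh = ½mv² ⇒ v = √(2gh) = √(2·13.0·77.9983) = 45.0328 m/s = 100.7 mph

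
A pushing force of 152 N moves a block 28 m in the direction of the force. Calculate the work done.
W = F·d = (152)(28) = 4256 J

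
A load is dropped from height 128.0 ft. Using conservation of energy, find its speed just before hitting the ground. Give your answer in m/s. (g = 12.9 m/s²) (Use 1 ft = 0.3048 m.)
Convert to SI: h = 39.0144 m
mgh = ½mv² ⇒ v = √(2gh) = √(2·12.9·39.0144) = 31.73 m/s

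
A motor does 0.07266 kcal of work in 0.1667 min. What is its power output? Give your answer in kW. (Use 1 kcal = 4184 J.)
Convert to SI: W = 304.009 J, t = 10.002 s
P = W/t = 304.009/10.002 = 30.3949 W = 0.03039 kW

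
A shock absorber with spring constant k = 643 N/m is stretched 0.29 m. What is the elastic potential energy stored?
PE = ½kx² = ½(643)(0.29)² = 27.04 J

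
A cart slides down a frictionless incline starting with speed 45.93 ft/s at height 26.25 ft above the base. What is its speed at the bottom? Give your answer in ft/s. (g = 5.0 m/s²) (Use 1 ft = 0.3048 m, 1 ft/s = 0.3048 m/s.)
Convert to SI: v₀ = 13.9995 m/s, h = 8.001 m
½mv₀² + mgh = ½mv² ⇒ v = √(v₀² + 2gh) = √(13.9995² + 2·5.0·8.001) = 16.6131 m/s = 54.5 ft/s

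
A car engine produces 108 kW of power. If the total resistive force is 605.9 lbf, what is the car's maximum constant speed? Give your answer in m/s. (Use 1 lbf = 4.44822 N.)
Convert to SI: F = 2695.18 N
P = Fv ⇒ v = P/F = 108000 W/2695.18 N = 40.07 m/s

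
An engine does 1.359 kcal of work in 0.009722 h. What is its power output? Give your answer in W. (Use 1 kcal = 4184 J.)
Convert to SI: W = 5686.06 J, t = 34.9992 s
P = W/t = 5686.06/34.9992 = 162.5 W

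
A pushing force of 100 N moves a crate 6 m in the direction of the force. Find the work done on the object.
W = F·d = (100)(6) = 600.0 J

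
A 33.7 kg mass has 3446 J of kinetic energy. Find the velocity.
v = √(2·KE/m) = √(2·3446/33.7) = 14.3 m/s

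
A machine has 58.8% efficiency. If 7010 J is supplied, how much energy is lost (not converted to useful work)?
W_lost = W_in(1 − η) = 7010·(1 − 0.588) = 2888 J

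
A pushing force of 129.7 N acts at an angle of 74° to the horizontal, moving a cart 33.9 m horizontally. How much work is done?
W = F·d·cosθ = (129.7)(33.9)cos(74°) = 1212 J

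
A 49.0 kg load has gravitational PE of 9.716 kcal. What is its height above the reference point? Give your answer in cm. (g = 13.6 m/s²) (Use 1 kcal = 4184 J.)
Convert to SI: m = 49.0 kg, PE = 40651.7 J
h = PE/(mg) = 40651.7/(49.0·13.6) = 61.002 m = 6100 cm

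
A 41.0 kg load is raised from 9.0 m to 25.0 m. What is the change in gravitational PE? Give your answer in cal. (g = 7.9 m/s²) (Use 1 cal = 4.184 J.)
ΔPE = mgΔh = (41.0)(7.9)(16.0) = 5182.4 J = 1239 cal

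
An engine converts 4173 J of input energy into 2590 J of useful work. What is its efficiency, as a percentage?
η = W_out/W_in = 2590/4173 = 62.07%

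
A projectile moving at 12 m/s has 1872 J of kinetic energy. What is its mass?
m = 2·KE/v² = 2·1872/(12)² = 26.0 kg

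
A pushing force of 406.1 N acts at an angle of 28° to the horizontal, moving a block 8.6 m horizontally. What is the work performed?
W = F·d·cosθ = (406.1)(8.6)cos(28°) = 3084 J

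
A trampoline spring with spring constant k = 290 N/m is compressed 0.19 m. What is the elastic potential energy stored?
PE = ½kx² = ½(290)(0.19)² = 5.235 J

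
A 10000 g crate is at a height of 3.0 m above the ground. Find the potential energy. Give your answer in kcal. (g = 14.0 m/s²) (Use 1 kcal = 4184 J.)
Convert to SI: m = 10.0 kg, h = 3.0 m
PE = mgh = (10.0)(14.0)(3.0) = 420.0 J = 0.1004 kcal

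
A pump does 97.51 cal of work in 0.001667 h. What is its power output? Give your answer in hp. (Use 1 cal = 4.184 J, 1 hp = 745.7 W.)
Convert to SI: W = 407.982 J, t = 6.0012 s
P = W/t = 407.982/6.0012 = 67.9834 W = 0.09117 hp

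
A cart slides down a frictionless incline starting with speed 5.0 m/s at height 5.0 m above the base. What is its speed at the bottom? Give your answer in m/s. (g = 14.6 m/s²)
½mv₀² + mgh = ½mv² ⇒ v = √(v₀² + 2gh) = √(5.0² + 2·14.6·5.0) = 13.08 m/s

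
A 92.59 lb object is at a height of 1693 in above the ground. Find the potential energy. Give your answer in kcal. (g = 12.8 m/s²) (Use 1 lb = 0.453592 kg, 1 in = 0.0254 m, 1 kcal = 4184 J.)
Convert to SI: m = 41.9981 kg, h = 43.0022 m
PE = mgh = (41.9981)(12.8)(43.0022) = 23116.9 J = 5.525 kcal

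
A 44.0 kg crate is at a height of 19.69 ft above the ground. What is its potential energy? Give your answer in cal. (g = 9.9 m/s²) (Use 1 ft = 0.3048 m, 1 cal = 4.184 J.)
Convert to SI: m = 44.0 kg, h = 6.00151 m
PE = mgh = (44.0)(9.9)(6.00151) = 2614.26 J = 624.8 cal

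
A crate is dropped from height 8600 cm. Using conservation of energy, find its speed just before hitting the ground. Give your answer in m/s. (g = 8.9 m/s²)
Convert to SI: h = 86.0 m
mgh = ½mv² ⇒ v = √(2gh) = √(2·8.9·86.0) = 39.13 m/s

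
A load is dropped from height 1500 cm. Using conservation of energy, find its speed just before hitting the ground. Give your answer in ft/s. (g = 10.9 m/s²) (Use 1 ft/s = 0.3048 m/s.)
Convert to SI: h = 15.0 m
mgh = ½mv² ⇒ v = √(2gh) = √(2·10.9·15.0) = 18.0831 m/s = 59.33 ft/s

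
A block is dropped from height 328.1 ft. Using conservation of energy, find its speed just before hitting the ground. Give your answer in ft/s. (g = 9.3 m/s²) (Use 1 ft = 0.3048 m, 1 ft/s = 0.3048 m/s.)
Convert to SI: h = 100.005 m
mgh = ½mv² ⇒ v = √(2gh) = √(2·9.3·100.005) = 43.1288 m/s = 141.5 ft/s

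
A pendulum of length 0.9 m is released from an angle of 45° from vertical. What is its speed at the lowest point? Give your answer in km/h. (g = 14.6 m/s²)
h = L(1 − cosθ) = 0.9(1 − cos45°) = 0.263604 m
v = √(2gh) = √(2·14.6·0.263604) = 2.77439 m/s = 9.988 km/h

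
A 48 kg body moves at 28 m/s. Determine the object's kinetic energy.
KE = ½mv² = ½(48)(28)² = 18816.0 J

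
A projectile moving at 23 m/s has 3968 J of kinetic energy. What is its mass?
m = 2·KE/v² = 2·3968/(23)² = 15.0 kg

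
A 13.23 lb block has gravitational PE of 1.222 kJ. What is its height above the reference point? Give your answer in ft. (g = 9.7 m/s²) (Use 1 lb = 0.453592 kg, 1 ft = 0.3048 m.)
Convert to SI: m = 6.00102 kg, PE = 1222.0 J
h = PE/(mg) = 1222.0/(6.00102·9.7) = 20.993 m = 68.87 ft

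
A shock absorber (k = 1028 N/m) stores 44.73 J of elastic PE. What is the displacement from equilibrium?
x = √(2·PE/k) = √(2·44.73/1028) = 0.295 m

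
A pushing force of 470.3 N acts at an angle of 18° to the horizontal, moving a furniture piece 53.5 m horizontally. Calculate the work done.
W = F·d·cosθ = (470.3)(53.5)cos(18°) = 23930 J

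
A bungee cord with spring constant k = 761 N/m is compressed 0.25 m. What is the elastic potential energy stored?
PE = ½kx² = ½(761)(0.25)² = 23.78 J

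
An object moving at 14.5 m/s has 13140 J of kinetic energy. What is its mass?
m = 2·KE/v² = 2·13140/(14.5)² = 125.0 kg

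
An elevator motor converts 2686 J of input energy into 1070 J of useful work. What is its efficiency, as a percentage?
η = W_out/W_in = 1070/2686 = 39.84%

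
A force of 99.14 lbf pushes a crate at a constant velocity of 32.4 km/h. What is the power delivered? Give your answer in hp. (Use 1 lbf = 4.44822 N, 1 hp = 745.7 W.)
Convert to SI: F = 440.997 N, v = 9.0 m/s
P = Fv = (440.997)(9.0) = 3968.97 W = 5.322 hp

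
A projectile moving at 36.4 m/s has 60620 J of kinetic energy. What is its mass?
m = 2·KE/v² = 2·60620/(36.4)² = 91.5 kg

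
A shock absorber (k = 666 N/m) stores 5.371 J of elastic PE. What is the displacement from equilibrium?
x = √(2·PE/k) = √(2·5.371/666) = 0.127 m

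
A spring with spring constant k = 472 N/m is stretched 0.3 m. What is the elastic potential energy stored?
PE = ½kx² = ½(472)(0.3)² = 21.24 J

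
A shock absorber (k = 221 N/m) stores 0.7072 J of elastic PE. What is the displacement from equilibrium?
x = √(2·PE/k) = √(2·0.7072/221) = 0.08 m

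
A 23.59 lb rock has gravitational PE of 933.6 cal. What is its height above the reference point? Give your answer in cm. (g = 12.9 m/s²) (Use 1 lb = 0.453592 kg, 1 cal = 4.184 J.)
Convert to SI: m = 10.7002 kg, PE = 3906.18 J
h = PE/(mg) = 3906.18/(10.7002·12.9) = 28.2989 m = 2830 cm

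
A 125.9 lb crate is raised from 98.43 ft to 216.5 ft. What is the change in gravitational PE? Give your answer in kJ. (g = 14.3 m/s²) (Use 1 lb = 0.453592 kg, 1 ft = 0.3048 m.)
Convert to SI: m = 57.1072 kg, Δh = 35.9877 m
ΔPE = mgΔh = (57.1072)(14.3)(35.9877) = 29388.8 J = 29.39 kJ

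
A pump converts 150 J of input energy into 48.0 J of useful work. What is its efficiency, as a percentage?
η = W_out/W_in = 48.0/150 = 32.0%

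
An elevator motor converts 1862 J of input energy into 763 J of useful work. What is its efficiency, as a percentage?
η = W_out/W_in = 763/1862 = 40.98%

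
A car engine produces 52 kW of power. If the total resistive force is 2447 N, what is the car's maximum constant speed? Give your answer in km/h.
P = Fv ⇒ v = P/F = 52000 W/2447.0 N = 21.2505 m/s = 76.5 km/h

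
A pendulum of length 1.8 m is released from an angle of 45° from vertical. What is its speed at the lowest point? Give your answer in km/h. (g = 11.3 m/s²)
h = L(1 − cosθ) = 1.8(1 − cos45°) = 0.527208 m
v = √(2gh) = √(2·11.3·0.527208) = 3.4518 m/s = 12.43 km/h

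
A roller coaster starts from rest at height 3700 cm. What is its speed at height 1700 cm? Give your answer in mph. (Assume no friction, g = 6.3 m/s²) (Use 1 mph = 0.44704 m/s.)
Convert to SI: h₁−h₂ = 20.0 m
mgh₁ = mgh₂ + ½mv² ⇒ v = √(2g(h₁−h₂)) = √(2·6.3·20.0) = 15.8745 m/s = 35.51 mph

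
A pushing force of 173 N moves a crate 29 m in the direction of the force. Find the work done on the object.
W = F·d = (173)(29) = 5017 J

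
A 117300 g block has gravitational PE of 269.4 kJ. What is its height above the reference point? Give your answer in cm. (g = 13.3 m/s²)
Convert to SI: m = 117.3 kg, PE = 269400 J
h = PE/(mg) = 269400/(117.3·13.3) = 172.682 m = 17270 cm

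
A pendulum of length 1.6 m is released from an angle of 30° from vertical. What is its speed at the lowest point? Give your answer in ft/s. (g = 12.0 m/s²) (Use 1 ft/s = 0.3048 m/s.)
h = L(1 − cosθ) = 1.6(1 − cos30°) = 0.214359 m
v = √(2gh) = √(2·12.0·0.214359) = 2.26818 m/s = 7.442 ft/s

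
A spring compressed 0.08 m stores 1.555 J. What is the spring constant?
k = 2·PE/x² = 2·1.555/(0.08)² = 485.9 N/m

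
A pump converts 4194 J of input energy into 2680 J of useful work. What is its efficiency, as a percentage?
η = W_out/W_in = 2680/4194 = 63.9%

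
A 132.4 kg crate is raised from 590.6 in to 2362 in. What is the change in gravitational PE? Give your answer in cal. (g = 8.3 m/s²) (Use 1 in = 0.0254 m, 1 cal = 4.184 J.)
Convert to SI: m = 132.4 kg, Δh = 44.9936 m
ΔPE = mgΔh = (132.4)(8.3)(44.9936) = 49444.3 J = 11820 cal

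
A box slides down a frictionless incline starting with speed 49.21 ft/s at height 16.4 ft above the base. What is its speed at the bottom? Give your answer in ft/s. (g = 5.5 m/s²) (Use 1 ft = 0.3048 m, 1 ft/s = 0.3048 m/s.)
Convert to SI: v₀ = 14.9992 m/s, h = 4.99872 m
½mv₀² + mgh = ½mv² ⇒ v = √(v₀² + 2gh) = √(14.9992² + 2·5.5·4.99872) = 16.7321 m/s = 54.9 ft/s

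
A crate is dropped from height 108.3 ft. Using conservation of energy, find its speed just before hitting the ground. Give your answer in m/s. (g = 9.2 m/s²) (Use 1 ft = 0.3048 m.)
Convert to SI: h = 33.0098 m
mgh = ½mv² ⇒ v = √(2gh) = √(2·9.2·33.0098) = 24.65 m/s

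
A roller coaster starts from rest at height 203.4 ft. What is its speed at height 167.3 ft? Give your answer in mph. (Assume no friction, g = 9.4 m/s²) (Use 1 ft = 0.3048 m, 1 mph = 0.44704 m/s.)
Convert to SI: h₁−h₂ = 11.0033 m
mgh₁ = mgh₂ + ½mv² ⇒ v = √(2g(h₁−h₂)) = √(2·9.4·11.0033) = 14.3827 m/s = 32.17 mph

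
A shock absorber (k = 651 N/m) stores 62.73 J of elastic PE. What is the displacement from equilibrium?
x = √(2·PE/k) = √(2·62.73/651) = 0.439 m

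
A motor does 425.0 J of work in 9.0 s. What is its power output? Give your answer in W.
P = W/t = 425.0/9.0 = 47.22 W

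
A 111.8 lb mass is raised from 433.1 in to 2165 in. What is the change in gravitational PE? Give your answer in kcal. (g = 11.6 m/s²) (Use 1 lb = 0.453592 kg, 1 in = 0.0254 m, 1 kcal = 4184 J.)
Convert to SI: m = 50.7116 kg, Δh = 43.9903 m
ΔPE = mgΔh = (50.7116)(11.6)(43.9903) = 25877.5 J = 6.185 kcal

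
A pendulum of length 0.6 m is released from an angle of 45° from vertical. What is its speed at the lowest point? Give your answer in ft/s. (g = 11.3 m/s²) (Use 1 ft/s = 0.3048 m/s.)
h = L(1 − cosθ) = 0.6(1 − cos45°) = 0.175736 m
v = √(2gh) = √(2·11.3·0.175736) = 1.9929 m/s = 6.538 ft/s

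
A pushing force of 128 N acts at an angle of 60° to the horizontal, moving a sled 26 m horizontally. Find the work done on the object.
W = F·d·cosθ = (128)(26)cos(60°) = 1664 J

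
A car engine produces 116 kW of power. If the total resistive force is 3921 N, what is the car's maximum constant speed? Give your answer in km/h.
P = Fv ⇒ v = P/F = 116000 W/3921.0 N = 29.5843 m/s = 106.5 km/h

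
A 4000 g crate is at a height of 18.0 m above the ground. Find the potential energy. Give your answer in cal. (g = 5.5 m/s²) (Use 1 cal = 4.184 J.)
Convert to SI: m = 4.0 kg, h = 18.0 m
PE = mgh = (4.0)(5.5)(18.0) = 396.0 J = 94.65 cal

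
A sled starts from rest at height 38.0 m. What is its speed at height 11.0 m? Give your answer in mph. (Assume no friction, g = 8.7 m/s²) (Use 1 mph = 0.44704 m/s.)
mgh₁ = mgh₂ + ½mv² ⇒ v = √(2g(h₁−h₂)) = √(2·8.7·27.0) = 21.6749 m/s = 48.49 mph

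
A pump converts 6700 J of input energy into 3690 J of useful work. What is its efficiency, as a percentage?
η = W_out/W_in = 3690/6700 = 55.07%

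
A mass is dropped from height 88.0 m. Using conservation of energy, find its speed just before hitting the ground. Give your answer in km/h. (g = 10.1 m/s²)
mgh = ½mv² ⇒ v = √(2gh) = √(2·10.1·88.0) = 42.1616 m/s = 151.8 km/h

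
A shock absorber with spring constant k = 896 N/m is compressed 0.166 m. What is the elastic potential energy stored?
PE = ½kx² = ½(896)(0.166)² = 12.35 J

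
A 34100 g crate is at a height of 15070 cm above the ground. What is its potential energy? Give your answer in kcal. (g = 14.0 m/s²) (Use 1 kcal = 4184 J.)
Convert to SI: m = 34.1 kg, h = 150.7 m
PE = mgh = (34.1)(14.0)(150.7) = 71944.2 J = 17.2 kcal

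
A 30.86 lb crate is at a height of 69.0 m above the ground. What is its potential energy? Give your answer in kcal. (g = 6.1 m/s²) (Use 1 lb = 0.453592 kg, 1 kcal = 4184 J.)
Convert to SI: m = 13.9978 kg, h = 69.0 m
PE = mgh = (13.9978)(6.1)(69.0) = 5891.69 J = 1.408 kcal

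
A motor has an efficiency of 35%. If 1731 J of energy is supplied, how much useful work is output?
W_out = η·W_in = 0.35·1731 = 605.85 J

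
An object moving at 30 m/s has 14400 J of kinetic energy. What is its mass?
m = 2·KE/v² = 2·14400/(30)² = 32.0 kg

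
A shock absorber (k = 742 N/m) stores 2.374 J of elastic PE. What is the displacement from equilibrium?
x = √(2·PE/k) = √(2·2.374/742) = 0.07999 m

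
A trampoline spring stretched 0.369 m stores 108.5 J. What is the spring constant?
k = 2·PE/x² = 2·108.5/(0.369)² = 1594 N/m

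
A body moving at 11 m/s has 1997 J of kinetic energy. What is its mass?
m = 2·KE/v² = 2·1997/(11)² = 33.01 kg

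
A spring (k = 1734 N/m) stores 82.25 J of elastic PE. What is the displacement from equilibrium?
x = √(2·PE/k) = √(2·82.25/1734) = 0.308 m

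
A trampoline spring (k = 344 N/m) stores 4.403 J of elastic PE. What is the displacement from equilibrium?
x = √(2·PE/k) = √(2·4.403/344) = 0.16 m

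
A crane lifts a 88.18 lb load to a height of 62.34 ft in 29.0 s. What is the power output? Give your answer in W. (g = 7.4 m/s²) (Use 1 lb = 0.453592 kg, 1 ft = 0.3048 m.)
Convert to SI: m = 39.9977 kg, h = 19.0012 m, t = 29.0 s
P = mgh/t = (39.9977)(7.4)(19.0012)/29.0 = 193.9 W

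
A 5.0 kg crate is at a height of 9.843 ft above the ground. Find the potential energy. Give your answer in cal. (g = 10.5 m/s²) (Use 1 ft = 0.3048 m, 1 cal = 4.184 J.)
Convert to SI: m = 5.0 kg, h = 3.00015 m
PE = mgh = (5.0)(10.5)(3.00015) = 157.508 J = 37.65 cal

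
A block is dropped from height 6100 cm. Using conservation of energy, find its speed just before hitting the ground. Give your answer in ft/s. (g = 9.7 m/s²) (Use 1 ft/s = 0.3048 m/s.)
Convert to SI: h = 61.0 m
mgh = ½mv² ⇒ v = √(2gh) = √(2·9.7·61.0) = 34.4006 m/s = 112.9 ft/s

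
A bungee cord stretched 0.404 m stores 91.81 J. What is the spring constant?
k = 2·PE/x² = 2·91.81/(0.404)² = 1125 N/m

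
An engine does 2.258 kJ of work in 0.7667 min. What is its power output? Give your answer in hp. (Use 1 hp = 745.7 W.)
Convert to SI: W = 2258.0 J, t = 46.002 s
P = W/t = 2258.0/46.002 = 49.0848 W = 0.06582 hp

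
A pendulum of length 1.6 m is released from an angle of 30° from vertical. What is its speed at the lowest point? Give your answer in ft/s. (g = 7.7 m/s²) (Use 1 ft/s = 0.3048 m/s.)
h = L(1 − cosθ) = 1.6(1 − cos30°) = 0.214359 m
v = √(2gh) = √(2·7.7·0.214359) = 1.8169 m/s = 5.961 ft/s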